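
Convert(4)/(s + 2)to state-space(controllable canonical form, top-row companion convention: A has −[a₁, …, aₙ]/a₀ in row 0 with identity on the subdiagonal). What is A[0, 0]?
Reachable canonical form for den = s + 2: top row of A = -[a₁,a₂,...,aₙ]/a₀, ones on the subdiagonal, zeros elsewhere.
A = [[-2]].
A[0,0] = -2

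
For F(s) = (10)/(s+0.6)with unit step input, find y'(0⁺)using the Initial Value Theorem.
IVT: y'(0⁺) = lim_{s→∞} s²·Y(s) = lim_{s→∞} s·F(s).
deg(num) = 0, deg(den) = 1, relative degree = 1, so s·F(s) → (leading num)/(leading den) = 10/1 = 10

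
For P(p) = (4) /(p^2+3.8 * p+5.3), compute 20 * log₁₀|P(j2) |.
Substitute p = j*2: P(j2) = 0.0874685 - 0.511354j.
|P(j2)| = sqrt(Re² + Im²) = 0.5188.
20*log₁₀(0.5188) = -5.70 dB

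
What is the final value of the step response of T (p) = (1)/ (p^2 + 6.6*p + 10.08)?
FVT: lim_{t→∞} y(t) = lim_{p→0} p*Y(p) where Y(p) = T(p)/p.
= lim_{p→0} T(p) = T(0) = num(0)/den(0) = 1/10.08 = 0.09921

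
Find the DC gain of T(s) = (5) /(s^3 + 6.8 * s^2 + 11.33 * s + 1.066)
DC gain = T(0) = num(0)/den(0) = 5/1.066 = 4.69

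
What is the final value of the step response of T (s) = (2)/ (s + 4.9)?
FVT: lim_{t→∞} y(t) = lim_{s→0} s*Y(s) where Y(s) = T(s)/s.
= lim_{s→0} T(s) = T(0) = num(0)/den(0) = 2/4.9 = 0.4082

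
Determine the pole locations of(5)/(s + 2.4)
Set denominator = 0: s + 2.4 = 0 → Poles: -2.4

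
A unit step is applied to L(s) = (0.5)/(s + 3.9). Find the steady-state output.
FVT: lim_{t→∞} y(t) = lim_{s→0} s*Y(s) where Y(s) = L(s)/s.
= lim_{s→0} L(s) = L(0) = num(0)/den(0) = 0.5/3.9 = 0.1282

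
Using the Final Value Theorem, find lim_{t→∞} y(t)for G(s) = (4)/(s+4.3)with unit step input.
FVT: lim_{t→∞} y(t) = lim_{s→0} s*Y(s) where Y(s) = G(s)/s.
= lim_{s→0} G(s) = G(0) = num(0)/den(0) = 4/4.3 = 0.9302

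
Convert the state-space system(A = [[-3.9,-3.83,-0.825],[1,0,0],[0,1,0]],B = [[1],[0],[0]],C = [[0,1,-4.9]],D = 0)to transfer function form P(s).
P(s) = C(sI - A)⁻¹B + D.
Characteristic polynomial det(sI - A) = s^3 + 3.9*s^2 + 3.83*s + 0.825.
Numerator from C·adj(sI-A)·B + D·det(sI-A) = s - 4.9.
P(s) = (s - 4.9)/(s^3 + 3.9*s^2 + 3.83*s + 0.825)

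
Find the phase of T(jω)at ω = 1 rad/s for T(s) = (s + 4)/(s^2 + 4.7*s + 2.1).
Substitute s = j*1: T(j1) = 0.390558 - 0.759657j.
∠T(j1) = atan2(Im, Re) = atan2(-0.759657, 0.390558) = -62.79°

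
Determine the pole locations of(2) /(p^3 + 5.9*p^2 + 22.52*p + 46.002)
Set denominator = 0: p^3 + 5.9*p^2 + 22.52*p + 46.002 = (p + 3.3)(p^2 + 2.6*p + 13.94) = 0 → Poles: -1.3 + 3.5j, -1.3 - 3.5j, -3.3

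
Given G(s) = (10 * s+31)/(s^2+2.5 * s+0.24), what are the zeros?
Set numerator = 0: 10*s + 31 = 0 → Zeros: -3.1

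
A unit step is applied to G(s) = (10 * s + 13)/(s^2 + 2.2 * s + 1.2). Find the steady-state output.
FVT: lim_{t→∞} y(t) = lim_{s→0} s*Y(s) where Y(s) = G(s)/s.
= lim_{s→0} G(s) = G(0) = num(0)/den(0) = 13/1.2 = 10.83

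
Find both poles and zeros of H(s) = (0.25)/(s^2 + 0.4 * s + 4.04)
Set denominator = 0: s^2 + 0.4*s + 4.04 = 0 → Poles: -0.2 + 2j, -0.2 - 2j
Numerator is a nonzero constant (0.25) → Zeros: none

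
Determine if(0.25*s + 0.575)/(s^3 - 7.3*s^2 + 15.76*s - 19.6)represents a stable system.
Denominator: s^3 - 7.3*s^2 + 15.76*s - 19.6 = (s - 4.9)(s^2 - 2.4*s + 4). Poles: 1.2 + 1.6j, 1.2 - 1.6j, 4.9. All Re(p)<0: No (unstable)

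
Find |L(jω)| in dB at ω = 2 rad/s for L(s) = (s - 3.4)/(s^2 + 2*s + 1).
Substitute s = j*2: L(j2) = 0.728 + 0.304j.
|L(j2)| = sqrt(Re² + Im²) = 0.7889.
20*log₁₀(0.7889) = -2.06 dB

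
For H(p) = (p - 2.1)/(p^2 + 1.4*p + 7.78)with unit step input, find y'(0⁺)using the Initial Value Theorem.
IVT: y'(0⁺) = lim_{p→∞} p²·Y(p) = lim_{p→∞} p·H(p).
deg(num) = 1, deg(den) = 2, relative degree = 1, so p·H(p) → (leading num)/(leading den) = 1/1 = 1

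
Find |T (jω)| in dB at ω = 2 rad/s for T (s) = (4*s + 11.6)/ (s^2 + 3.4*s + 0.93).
Substitute s = j*2: T(j2) = 0.33752 - 1.85826j.
|T(j2)| = sqrt(Re² + Im²) = 1.889.
20*log₁₀(1.889) = 5.52 dB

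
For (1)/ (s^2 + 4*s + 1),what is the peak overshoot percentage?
Standard form: ωn²/(s²+2ζωn·s+ωn²) → ωn = 1, ζ = 2.
ζ ≥ 1, so the response is non-oscillatory: peak overshoot = 0%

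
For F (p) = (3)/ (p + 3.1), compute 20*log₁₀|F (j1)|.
Substitute p = j*1: F(j1) = 0.876532 - 0.282752j.
|F(j1)| = sqrt(Re² + Im²) = 0.921.
20*log₁₀(0.921) = -0.71 dB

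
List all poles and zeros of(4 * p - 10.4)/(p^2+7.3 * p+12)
Set denominator = 0: p^2 + 7.3*p + 12 = (p + 2.5)(p + 4.8) = 0 → Poles: -2.5, -4.8
Set numerator = 0: 4*p - 10.4 = 0 → Zeros: 2.6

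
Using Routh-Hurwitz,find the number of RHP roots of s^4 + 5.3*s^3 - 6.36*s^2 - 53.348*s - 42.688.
Routh array:
s^4: [1, -6.36, -42.688]; s^3: [5.3, -53.348]; s^2: [3.70566, -42.688]; s^1: [7.70627]; s^0: [-42.688]
First column: [1, 5.3, 3.70566, 7.70627, -42.688]. Sign changes = RHP roots = 1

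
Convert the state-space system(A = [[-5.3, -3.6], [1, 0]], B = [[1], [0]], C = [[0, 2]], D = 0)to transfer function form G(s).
G(s) = C(sI - A)⁻¹B + D.
Characteristic polynomial det(sI - A) = s^2 + 5.3*s + 3.6.
Numerator from C·adj(sI-A)·B + D·det(sI-A) = 2.
G(s) = (2)/(s^2 + 5.3*s + 3.6)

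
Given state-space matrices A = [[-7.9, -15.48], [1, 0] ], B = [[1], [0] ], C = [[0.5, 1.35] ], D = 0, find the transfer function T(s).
T(s) = C(sI - A)⁻¹B + D.
Characteristic polynomial det(sI - A) = s^2 + 7.9*s + 15.48.
Numerator from C·adj(sI-A)·B + D·det(sI-A) = 0.5*s + 1.35.
T(s) = (0.5*s + 1.35)/(s^2 + 7.9*s + 15.48)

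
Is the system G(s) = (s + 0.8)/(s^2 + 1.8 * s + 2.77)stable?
Denominator: s^2 + 1.8*s + 2.77. Poles: -0.9 + 1.4j, -0.9 - 1.4j. All Re(p)<0: Yes (stable)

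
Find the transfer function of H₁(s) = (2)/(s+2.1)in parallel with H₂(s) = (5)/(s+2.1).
Parallel: H = H₁ + H₂ = (n₁·d₂ + n₂·d₁)/(d₁·d₂).
n₁·d₂ = 2*s + 4.2. n₂·d₁ = 5*s + 10.5. Sum = 7*s + 14.7. d₁·d₂ = s^2 + 4.2*s + 4.41.
H(s) = (7*s + 14.7)/(s^2 + 4.2*s + 4.41)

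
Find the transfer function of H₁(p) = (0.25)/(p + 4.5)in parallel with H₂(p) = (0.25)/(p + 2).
Parallel: H = H₁ + H₂ = (n₁·d₂ + n₂·d₁)/(d₁·d₂).
n₁·d₂ = 0.25*p + 0.5. n₂·d₁ = 0.25*p + 1.125. Sum = 0.5*p + 1.625. d₁·d₂ = p^2 + 6.5*p + 9.
H(p) = (0.5*p + 1.625)/(p^2 + 6.5*p + 9)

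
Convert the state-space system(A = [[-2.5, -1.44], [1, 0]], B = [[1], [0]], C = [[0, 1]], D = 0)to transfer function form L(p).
L(p) = C(pI - A)⁻¹B + D.
Characteristic polynomial det(pI - A) = p^2 + 2.5*p + 1.44.
Numerator from C·adj(pI-A)·B + D·det(pI-A) = 1.
L(p) = (1)/(p^2 + 2.5*p + 1.44)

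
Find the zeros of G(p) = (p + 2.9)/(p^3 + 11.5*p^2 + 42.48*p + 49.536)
Set numerator = 0: p + 2.9 = 0 → Zeros: -2.9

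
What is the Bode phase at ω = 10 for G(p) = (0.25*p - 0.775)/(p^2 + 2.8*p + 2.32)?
Substitute p = j*10: G(j10) = 0.0141111 - 0.0215488j.
∠G(j10) = atan2(Im, Re) = atan2(-0.0215488, 0.0141111) = -56.78°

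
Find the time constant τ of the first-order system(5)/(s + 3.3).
First-order system: τ = -1/pole. Pole = -3.3. τ = -1/(-3.3) = 0.303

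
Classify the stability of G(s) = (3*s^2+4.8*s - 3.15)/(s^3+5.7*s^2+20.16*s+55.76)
Denominator: s^3 + 5.7*s^2 + 20.16*s + 55.76 = (s + 4.1)(s^2 + 1.6*s + 13.6). Poles: -0.8 + 3.6j, -0.8 - 3.6j, -4.1. Stable (all poles in LHP)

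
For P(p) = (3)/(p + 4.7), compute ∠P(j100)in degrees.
Substitute p = j*100: P(j100) = 0.00140689 - 0.0299339j.
∠P(j100) = atan2(Im, Re) = atan2(-0.0299339, 0.00140689) = -87.31°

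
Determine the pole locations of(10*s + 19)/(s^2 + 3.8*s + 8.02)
Set denominator = 0: s^2 + 3.8*s + 8.02 = 0 → Poles: -1.9 + 2.1j, -1.9 - 2.1j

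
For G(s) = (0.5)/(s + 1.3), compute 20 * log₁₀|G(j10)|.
Substitute s = j*10: G(j10) = 0.00639198 - 0.049169j.
|G(j10)| = sqrt(Re² + Im²) = 0.04958.
20*log₁₀(0.04958) = -26.09 dB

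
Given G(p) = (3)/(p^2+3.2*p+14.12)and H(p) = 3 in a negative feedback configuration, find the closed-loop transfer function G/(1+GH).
Closed-loop T = G/(1+GH).
Numerator: G_num * H_den = 3.
Denominator: G_den * H_den + G_num * H_num = (p^2 + 3.2*p + 14.12) + (9) = p^2 + 3.2*p + 23.12.
T(p) = (3)/(p^2 + 3.2*p + 23.12)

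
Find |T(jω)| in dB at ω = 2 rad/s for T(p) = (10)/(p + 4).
Substitute p = j*2: T(j2) = 2 - 1j.
|T(j2)| = sqrt(Re² + Im²) = 2.236.
20*log₁₀(2.236) = 6.99 dB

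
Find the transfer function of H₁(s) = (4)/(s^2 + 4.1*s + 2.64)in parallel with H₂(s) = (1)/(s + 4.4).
Parallel: H = H₁ + H₂ = (n₁·d₂ + n₂·d₁)/(d₁·d₂).
n₁·d₂ = 4*s + 17.6. n₂·d₁ = s^2 + 4.1*s + 2.64. Sum = s^2 + 8.1*s + 20.24. d₁·d₂ = s^3 + 8.5*s^2 + 20.68*s + 11.616.
H(s) = (s^2 + 8.1*s + 20.24)/(s^3 + 8.5*s^2 + 20.68*s + 11.616)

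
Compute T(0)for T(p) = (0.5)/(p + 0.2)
DC gain = T(0) = num(0)/den(0) = 0.5/0.2 = 2.5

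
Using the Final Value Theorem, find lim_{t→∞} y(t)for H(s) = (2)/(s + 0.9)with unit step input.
FVT: lim_{t→∞} y(t) = lim_{s→0} s*Y(s) where Y(s) = H(s)/s.
= lim_{s→0} H(s) = H(0) = num(0)/den(0) = 2/0.9 = 2.222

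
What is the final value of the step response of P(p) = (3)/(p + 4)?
FVT: lim_{t→∞} y(t) = lim_{p→0} p*Y(p) where Y(p) = P(p)/p.
= lim_{p→0} P(p) = P(0) = num(0)/den(0) = 3/4 = 0.75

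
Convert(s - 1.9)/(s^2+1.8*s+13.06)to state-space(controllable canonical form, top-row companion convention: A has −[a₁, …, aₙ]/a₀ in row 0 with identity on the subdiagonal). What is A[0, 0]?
Reachable canonical form for den = s^2 + 1.8*s + 13.06: top row of A = -[a₁,a₂,...,aₙ]/a₀, ones on the subdiagonal, zeros elsewhere.
A = [[-1.8, -13.06], [1, 0]].
A[0,0] = -1.8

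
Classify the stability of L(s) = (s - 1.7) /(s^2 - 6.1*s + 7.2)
Denominator: s^2 - 6.1*s + 7.2 = (s - 1.6)(s - 4.5). Poles: 1.6, 4.5. Unstable (2 pole(s) in RHP)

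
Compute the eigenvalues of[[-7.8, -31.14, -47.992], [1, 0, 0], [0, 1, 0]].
Eigenvalues solve det(λI - A) = 0.
Characteristic polynomial: λ^3 + 7.8*λ^2 + 31.14*λ + 47.992 = 0.
Factor: (λ + 2.8)(λ^2 + 5*λ + 17.14) = 0.
Roots: -2.5 + 3.3j, -2.5 - 3.3j, -2.8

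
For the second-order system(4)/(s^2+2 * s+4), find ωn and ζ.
Standard form: ωn²/(s²+2ζωn·s+ωn²).
const=4=ωn² → ωn=2, s coeff=2=2ζωn → ζ=0.5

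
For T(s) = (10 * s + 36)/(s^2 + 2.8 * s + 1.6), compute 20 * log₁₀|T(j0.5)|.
Substitute s = j*0.5: T(j0.5) = 14.6993 - 11.54j.
|T(j0.5)| = sqrt(Re² + Im²) = 18.69.
20*log₁₀(18.69) = 25.43 dB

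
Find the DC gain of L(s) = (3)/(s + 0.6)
DC gain = L(0) = num(0)/den(0) = 3/0.6 = 5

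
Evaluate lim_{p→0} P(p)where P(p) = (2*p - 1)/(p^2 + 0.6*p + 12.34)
DC gain = P(0) = num(0)/den(0) = -1/12.34 = -0.08104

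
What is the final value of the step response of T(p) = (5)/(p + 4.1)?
FVT: lim_{t→∞} y(t) = lim_{p→0} p*Y(p) where Y(p) = T(p)/p.
= lim_{p→0} T(p) = T(0) = num(0)/den(0) = 5/4.1 = 1.22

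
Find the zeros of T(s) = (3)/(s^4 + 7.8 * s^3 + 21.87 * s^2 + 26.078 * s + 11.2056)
Numerator is a nonzero constant (3) → Zeros: none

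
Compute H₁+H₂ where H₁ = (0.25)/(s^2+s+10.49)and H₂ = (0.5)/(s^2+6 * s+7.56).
Parallel: H = H₁ + H₂ = (n₁·d₂ + n₂·d₁)/(d₁·d₂).
n₁·d₂ = 0.25*s^2 + 1.5*s + 1.89. n₂·d₁ = 0.5*s^2 + 0.5*s + 5.245. Sum = 0.75*s^2 + 2*s + 7.135. d₁·d₂ = s^4 + 7*s^3 + 24.05*s^2 + 70.5*s + 79.3044.
H(s) = (0.75*s^2 + 2*s + 7.135)/(s^4 + 7*s^3 + 24.05*s^2 + 70.5*s + 79.3044)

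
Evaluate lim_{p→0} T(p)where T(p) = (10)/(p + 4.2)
DC gain = T(0) = num(0)/den(0) = 10/4.2 = 2.381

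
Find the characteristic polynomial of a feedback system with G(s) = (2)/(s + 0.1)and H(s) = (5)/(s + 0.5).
Characteristic poly = G_den * H_den + G_num * H_num = (s^2 + 0.6*s + 0.05) + (10) = s^2 + 0.6*s + 10.05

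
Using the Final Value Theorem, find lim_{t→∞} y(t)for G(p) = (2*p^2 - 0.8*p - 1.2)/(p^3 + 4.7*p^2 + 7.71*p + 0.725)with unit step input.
FVT: lim_{t→∞} y(t) = lim_{p→0} p*Y(p) where Y(p) = G(p)/p.
= lim_{p→0} G(p) = G(0) = num(0)/den(0) = -1.2/0.725 = -1.655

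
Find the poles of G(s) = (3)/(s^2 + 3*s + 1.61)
Set denominator = 0: s^2 + 3*s + 1.61 = (s + 2.3)(s + 0.7) = 0 → Poles: -0.7, -2.3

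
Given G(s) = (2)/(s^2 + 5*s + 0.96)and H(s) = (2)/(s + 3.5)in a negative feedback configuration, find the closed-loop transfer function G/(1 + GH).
Closed-loop T = G/(1+GH).
Numerator: G_num * H_den = 2*s + 7.
Denominator: G_den * H_den + G_num * H_num = (s^3 + 8.5*s^2 + 18.46*s + 3.36) + (4) = s^3 + 8.5*s^2 + 18.46*s + 7.36.
T(s) = (2*s + 7)/(s^3 + 8.5*s^2 + 18.46*s + 7.36)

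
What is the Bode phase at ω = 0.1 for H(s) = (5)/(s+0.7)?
Substitute s = j*0.1: H(j0.1) = 7 - 1j.
∠H(j0.1) = atan2(Im, Re) = atan2(-1, 7) = -8.13°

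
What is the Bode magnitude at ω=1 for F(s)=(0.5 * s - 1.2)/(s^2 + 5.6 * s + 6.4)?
Substitute s = j*1: F(j1) = -0.0608063 + 0.155651j.
|F(j1)| = sqrt(Re² + Im²) = 0.1671.
20*log₁₀(0.1671) = -15.54 dB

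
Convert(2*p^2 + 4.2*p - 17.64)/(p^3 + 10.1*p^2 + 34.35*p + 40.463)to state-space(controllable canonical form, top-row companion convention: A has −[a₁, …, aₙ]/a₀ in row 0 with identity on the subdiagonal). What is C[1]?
Reachable canonical form: C = numerator coefficients (right-aligned, zero-padded to length n).
num = 2*p^2 + 4.2*p - 17.64, C = [[2, 4.2, -17.64]].
C[1] = 4.2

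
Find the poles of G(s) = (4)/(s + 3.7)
Set denominator = 0: s + 3.7 = 0 → Poles: -3.7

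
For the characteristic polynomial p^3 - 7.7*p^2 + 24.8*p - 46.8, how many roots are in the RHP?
p^3 - 7.7*p^2 + 24.8*p - 46.8 = (p - 4.5)(p^2 - 3.2*p + 10.4). Poles: 1.6 + 2.8j, 1.6 - 2.8j, 4.5. RHP poles (Re>0): 3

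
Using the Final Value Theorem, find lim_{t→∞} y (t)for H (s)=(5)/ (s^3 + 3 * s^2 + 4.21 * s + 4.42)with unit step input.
FVT: lim_{t→∞} y(t) = lim_{s→0} s*Y(s) where Y(s) = H(s)/s.
= lim_{s→0} H(s) = H(0) = num(0)/den(0) = 5/4.42 = 1.131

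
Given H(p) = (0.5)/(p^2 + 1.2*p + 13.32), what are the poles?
Set denominator = 0: p^2 + 1.2*p + 13.32 = 0 → Poles: -0.6 + 3.6j, -0.6 - 3.6j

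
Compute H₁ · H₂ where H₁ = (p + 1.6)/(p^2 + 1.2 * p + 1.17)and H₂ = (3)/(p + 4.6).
Series: H = H₁ · H₂ = (n₁·n₂)/(d₁·d₂).
Num: n₁·n₂ = 3*p + 4.8. Den: d₁·d₂ = p^3 + 5.8*p^2 + 6.69*p + 5.382.
H(p) = (3*p + 4.8)/(p^3 + 5.8*p^2 + 6.69*p + 5.382)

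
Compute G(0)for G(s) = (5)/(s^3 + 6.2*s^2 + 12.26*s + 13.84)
DC gain = G(0) = num(0)/den(0) = 5/13.84 = 0.3613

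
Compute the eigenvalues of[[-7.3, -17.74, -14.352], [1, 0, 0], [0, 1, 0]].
Eigenvalues solve det(λI - A) = 0.
Characteristic polynomial: λ^3 + 7.3*λ^2 + 17.74*λ + 14.352 = 0.
Factor: (λ + 2.3)(λ + 2.4)(λ + 2.6) = 0.
Roots: -2.3, -2.4, -2.6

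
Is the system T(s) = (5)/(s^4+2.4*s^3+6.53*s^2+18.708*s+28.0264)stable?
Denominator: s^4 + 2.4*s^3 + 6.53*s^2 + 18.708*s + 28.0264 = (s^2 - 1.2*s + 6.61)(s^2 + 3.6*s + 4.24). Poles: -1.8 + 1j, -1.8 - 1j, 0.6 + 2.5j, 0.6 - 2.5j. All Re(p)<0: No (unstable)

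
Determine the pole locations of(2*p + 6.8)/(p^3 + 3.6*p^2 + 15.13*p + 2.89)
Set denominator = 0: p^3 + 3.6*p^2 + 15.13*p + 2.89 = (p + 0.2)(p^2 + 3.4*p + 14.45) = 0 → Poles: -0.2, -1.7 + 3.4j, -1.7 - 3.4j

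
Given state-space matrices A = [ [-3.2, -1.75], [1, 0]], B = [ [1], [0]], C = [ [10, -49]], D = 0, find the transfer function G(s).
G(s) = C(sI - A)⁻¹B + D.
Characteristic polynomial det(sI - A) = s^2 + 3.2*s + 1.75.
Numerator from C·adj(sI-A)·B + D·det(sI-A) = 10*s - 49.
G(s) = (10*s - 49)/(s^2 + 3.2*s + 1.75)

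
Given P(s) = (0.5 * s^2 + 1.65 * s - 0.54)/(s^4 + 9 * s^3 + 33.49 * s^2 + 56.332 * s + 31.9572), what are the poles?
Set denominator = 0: s^4 + 9*s^3 + 33.49*s^2 + 56.332*s + 31.9572 = (s + 2.7)(s + 1.1)(s^2 + 5.2*s + 10.76) = 0 → Poles: -1.1, -2.6 + 2j, -2.6 - 2j, -2.7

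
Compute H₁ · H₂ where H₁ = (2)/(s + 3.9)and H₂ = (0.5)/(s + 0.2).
Series: H = H₁ · H₂ = (n₁·n₂)/(d₁·d₂).
Num: n₁·n₂ = 1. Den: d₁·d₂ = s^2 + 4.1*s + 0.78.
H(s) = (1)/(s^2 + 4.1*s + 0.78)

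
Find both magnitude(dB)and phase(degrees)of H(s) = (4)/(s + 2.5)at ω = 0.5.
Substitute s = j*0.5: H(j0.5) = 1.53846 - 0.307692j.
|H| = 20*log₁₀(sqrt(Re²+Im²)) = 3.91 dB.
∠H = atan2(Im, Re) = -11.31°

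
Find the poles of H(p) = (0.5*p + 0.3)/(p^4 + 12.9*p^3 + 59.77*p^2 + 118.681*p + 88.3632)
Set denominator = 0: p^4 + 12.9*p^3 + 59.77*p^2 + 118.681*p + 88.3632 = (p + 4.8)(p + 4.1)(p^2 + 4*p + 4.49) = 0 → Poles: -2 + 0.7j, -2 - 0.7j, -4.1, -4.8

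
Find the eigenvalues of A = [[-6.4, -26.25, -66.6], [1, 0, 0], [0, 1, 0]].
Eigenvalues solve det(λI - A) = 0.
Characteristic polynomial: λ^3 + 6.4*λ^2 + 26.25*λ + 66.6 = 0.
Factor: (λ + 4)(λ^2 + 2.4*λ + 16.65) = 0.
Roots: -1.2 + 3.9j, -1.2 - 3.9j, -4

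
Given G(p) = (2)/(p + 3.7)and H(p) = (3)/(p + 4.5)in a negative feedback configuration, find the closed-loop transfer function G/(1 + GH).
Closed-loop T = G/(1+GH).
Numerator: G_num * H_den = 2*p + 9.
Denominator: G_den * H_den + G_num * H_num = (p^2 + 8.2*p + 16.65) + (6) = p^2 + 8.2*p + 22.65.
T(p) = (2*p + 9)/(p^2 + 8.2*p + 22.65)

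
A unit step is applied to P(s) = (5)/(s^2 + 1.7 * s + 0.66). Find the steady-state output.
FVT: lim_{t→∞} y(t) = lim_{s→0} s*Y(s) where Y(s) = P(s)/s.
= lim_{s→0} P(s) = P(0) = num(0)/den(0) = 5/0.66 = 7.576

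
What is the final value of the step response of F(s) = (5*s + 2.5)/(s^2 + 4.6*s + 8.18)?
FVT: lim_{t→∞} y(t) = lim_{s→0} s*Y(s) where Y(s) = F(s)/s.
= lim_{s→0} F(s) = F(0) = num(0)/den(0) = 2.5/8.18 = 0.3056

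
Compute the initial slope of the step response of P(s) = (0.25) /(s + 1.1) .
IVT: y'(0⁺) = lim_{s→∞} s²·Y(s) = lim_{s→∞} s·P(s).
deg(num) = 0, deg(den) = 1, relative degree = 1, so s·P(s) → (leading num)/(leading den) = 0.25/1 = 0.25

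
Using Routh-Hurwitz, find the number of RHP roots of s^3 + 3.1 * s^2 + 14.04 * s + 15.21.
Routh array:
s^3: [1, 14.04]; s^2: [3.1, 15.21]; s^1: [9.13355]; s^0: [15.21]
First column: [1, 3.1, 9.13355, 15.21]. Sign changes = RHP roots = 0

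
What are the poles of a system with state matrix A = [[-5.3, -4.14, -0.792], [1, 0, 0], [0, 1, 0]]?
Eigenvalues solve det(λI - A) = 0.
Characteristic polynomial: λ^3 + 5.3*λ^2 + 4.14*λ + 0.792 = 0.
Factor: (λ + 4.4)(λ + 0.6)(λ + 0.3) = 0.
Roots: -0.3, -0.6, -4.4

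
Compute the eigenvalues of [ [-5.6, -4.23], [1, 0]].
Eigenvalues solve det(λI - A) = 0.
Characteristic polynomial: λ^2 + 5.6*λ + 4.23 = 0.
Factor: (λ + 4.7)(λ + 0.9) = 0.
Roots: -0.9, -4.7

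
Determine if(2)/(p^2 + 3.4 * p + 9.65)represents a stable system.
Denominator: p^2 + 3.4*p + 9.65. Poles: -1.7 + 2.6j, -1.7 - 2.6j. All Re(p)<0: Yes (stable)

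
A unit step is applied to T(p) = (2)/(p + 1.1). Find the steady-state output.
FVT: lim_{t→∞} y(t) = lim_{p→0} p*Y(p) where Y(p) = T(p)/p.
= lim_{p→0} T(p) = T(0) = num(0)/den(0) = 2/1.1 = 1.818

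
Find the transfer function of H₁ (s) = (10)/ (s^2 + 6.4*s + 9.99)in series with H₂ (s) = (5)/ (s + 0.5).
Series: H = H₁ · H₂ = (n₁·n₂)/(d₁·d₂).
Num: n₁·n₂ = 50. Den: d₁·d₂ = s^3 + 6.9*s^2 + 13.19*s + 4.995.
H(s) = (50)/(s^3 + 6.9*s^2 + 13.19*s + 4.995)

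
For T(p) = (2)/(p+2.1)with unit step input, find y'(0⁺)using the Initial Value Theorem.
IVT: y'(0⁺) = lim_{p→∞} p²·Y(p) = lim_{p→∞} p·T(p).
deg(num) = 0, deg(den) = 1, relative degree = 1, so p·T(p) → (leading num)/(leading den) = 2/1 = 2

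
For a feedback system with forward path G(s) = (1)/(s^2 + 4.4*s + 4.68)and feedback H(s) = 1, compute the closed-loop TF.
Closed-loop T = G/(1+GH).
Numerator: G_num * H_den = 1.
Denominator: G_den * H_den + G_num * H_num = (s^2 + 4.4*s + 4.68) + (1) = s^2 + 4.4*s + 5.68.
T(s) = (1)/(s^2 + 4.4*s + 5.68)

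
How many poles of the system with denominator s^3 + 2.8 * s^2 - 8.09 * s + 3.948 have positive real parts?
s^3 + 2.8*s^2 - 8.09*s + 3.948 = (s - 1.2)(s - 0.7)(s + 4.7). Poles: -4.7, 0.7, 1.2. RHP poles (Re>0): 2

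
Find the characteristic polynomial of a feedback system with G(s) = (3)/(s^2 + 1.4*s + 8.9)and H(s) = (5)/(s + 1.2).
Characteristic poly = G_den * H_den + G_num * H_num = (s^3 + 2.6*s^2 + 10.58*s + 10.68) + (15) = s^3 + 2.6*s^2 + 10.58*s + 25.68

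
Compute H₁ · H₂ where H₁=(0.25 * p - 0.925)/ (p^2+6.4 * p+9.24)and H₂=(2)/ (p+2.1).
Series: H = H₁ · H₂ = (n₁·n₂)/(d₁·d₂).
Num: n₁·n₂ = 0.5*p - 1.85. Den: d₁·d₂ = p^3 + 8.5*p^2 + 22.68*p + 19.404.
H(p) = (0.5*p - 1.85)/(p^3 + 8.5*p^2 + 22.68*p + 19.404)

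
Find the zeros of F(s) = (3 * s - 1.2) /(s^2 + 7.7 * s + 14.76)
Set numerator = 0: 3*s - 1.2 = 0 → Zeros: 0.4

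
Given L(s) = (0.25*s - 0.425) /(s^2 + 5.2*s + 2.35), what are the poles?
Set denominator = 0: s^2 + 5.2*s + 2.35 = (s + 4.7)(s + 0.5) = 0 → Poles: -0.5, -4.7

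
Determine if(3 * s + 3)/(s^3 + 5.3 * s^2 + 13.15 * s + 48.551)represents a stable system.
Denominator: s^3 + 5.3*s^2 + 13.15*s + 48.551 = (s + 4.7)(s^2 + 0.6*s + 10.33). Poles: -0.3 + 3.2j, -0.3 - 3.2j, -4.7. All Re(p)<0: Yes (stable)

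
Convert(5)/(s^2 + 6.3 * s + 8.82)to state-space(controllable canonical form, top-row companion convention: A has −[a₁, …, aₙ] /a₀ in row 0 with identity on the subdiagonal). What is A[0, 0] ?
Reachable canonical form for den = s^2 + 6.3*s + 8.82: top row of A = -[a₁,a₂,...,aₙ]/a₀, ones on the subdiagonal, zeros elsewhere.
A = [[-6.3, -8.82], [1, 0]].
A[0,0] = -6.3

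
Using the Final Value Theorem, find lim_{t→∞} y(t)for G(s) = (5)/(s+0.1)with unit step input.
FVT: lim_{t→∞} y(t) = lim_{s→0} s*Y(s) where Y(s) = G(s)/s.
= lim_{s→0} G(s) = G(0) = num(0)/den(0) = 5/0.1 = 50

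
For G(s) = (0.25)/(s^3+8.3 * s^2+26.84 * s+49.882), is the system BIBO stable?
Denominator: s^3 + 8.3*s^2 + 26.84*s + 49.882 = (s + 4.9)(s^2 + 3.4*s + 10.18). Poles: -1.7 + 2.7j, -1.7 - 2.7j, -4.9. All Re(p)<0: Yes (stable)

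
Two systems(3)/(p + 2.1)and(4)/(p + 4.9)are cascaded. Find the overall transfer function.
Series: H = H₁ · H₂ = (n₁·n₂)/(d₁·d₂).
Num: n₁·n₂ = 12. Den: d₁·d₂ = p^2 + 7*p + 10.29.
H(p) = (12)/(p^2 + 7*p + 10.29)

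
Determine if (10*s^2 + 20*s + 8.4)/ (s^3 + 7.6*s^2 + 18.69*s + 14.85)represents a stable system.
Denominator: s^3 + 7.6*s^2 + 18.69*s + 14.85 = (s + 2.5)(s + 3.3)(s + 1.8). Poles: -1.8, -2.5, -3.3. All Re(p)<0: Yes (stable)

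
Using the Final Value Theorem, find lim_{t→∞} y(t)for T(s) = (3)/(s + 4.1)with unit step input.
FVT: lim_{t→∞} y(t) = lim_{s→0} s*Y(s) where Y(s) = T(s)/s.
= lim_{s→0} T(s) = T(0) = num(0)/den(0) = 3/4.1 = 0.7317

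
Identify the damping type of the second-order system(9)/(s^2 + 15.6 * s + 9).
Standard form: ωn²/(s²+2ζωn·s+ωn²) gives ωn=3, ζ=2.6.
Overdamped (ζ = 2.6 > 1)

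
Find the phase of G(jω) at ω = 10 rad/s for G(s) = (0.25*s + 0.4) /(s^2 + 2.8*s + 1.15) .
Substitute s = j*10: G(j10) = 0.00288575 - 0.0244734j.
∠G(j10) = atan2(Im, Re) = atan2(-0.0244734, 0.00288575) = -83.28°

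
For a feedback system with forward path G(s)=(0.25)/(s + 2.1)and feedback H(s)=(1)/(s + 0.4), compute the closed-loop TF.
Closed-loop T = G/(1+GH).
Numerator: G_num * H_den = 0.25*s + 0.1.
Denominator: G_den * H_den + G_num * H_num = (s^2 + 2.5*s + 0.84) + (0.25) = s^2 + 2.5*s + 1.09.
T(s) = (0.25*s + 0.1)/(s^2 + 2.5*s + 1.09)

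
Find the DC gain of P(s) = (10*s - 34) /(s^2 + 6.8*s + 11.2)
DC gain = P(0) = num(0)/den(0) = -34/11.2 = -3.036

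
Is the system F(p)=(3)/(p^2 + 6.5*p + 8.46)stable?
Denominator: p^2 + 6.5*p + 8.46 = (p + 1.8)(p + 4.7). Poles: -1.8, -4.7. All Re(p)<0: Yes (stable)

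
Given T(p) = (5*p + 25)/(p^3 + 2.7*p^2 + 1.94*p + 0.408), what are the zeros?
Set numerator = 0: 5*p + 25 = 0 → Zeros: -5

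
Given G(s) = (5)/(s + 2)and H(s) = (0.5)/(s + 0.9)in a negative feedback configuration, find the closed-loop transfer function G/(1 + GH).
Closed-loop T = G/(1+GH).
Numerator: G_num * H_den = 5*s + 4.5.
Denominator: G_den * H_den + G_num * H_num = (s^2 + 2.9*s + 1.8) + (2.5) = s^2 + 2.9*s + 4.3.
T(s) = (5*s + 4.5)/(s^2 + 2.9*s + 4.3)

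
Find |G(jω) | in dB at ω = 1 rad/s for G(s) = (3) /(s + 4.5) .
Substitute s = j*1: G(j1) = 0.635294 - 0.141176j.
|G(j1)| = sqrt(Re² + Im²) = 0.6508.
20*log₁₀(0.6508) = -3.73 dB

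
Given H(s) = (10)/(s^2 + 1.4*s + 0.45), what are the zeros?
Numerator is a nonzero constant (10) → Zeros: none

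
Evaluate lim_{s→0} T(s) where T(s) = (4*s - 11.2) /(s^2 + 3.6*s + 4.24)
DC gain = T(0) = num(0)/den(0) = -11.2/4.24 = -2.642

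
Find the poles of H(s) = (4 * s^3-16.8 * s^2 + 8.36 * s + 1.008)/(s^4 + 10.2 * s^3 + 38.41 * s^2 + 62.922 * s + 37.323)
Set denominator = 0: s^4 + 10.2*s^3 + 38.41*s^2 + 62.922*s + 37.323 = (s + 3.3)(s + 1.5)(s^2 + 5.4*s + 7.54) = 0 → Poles: -1.5, -2.7 + 0.5j, -2.7 - 0.5j, -3.3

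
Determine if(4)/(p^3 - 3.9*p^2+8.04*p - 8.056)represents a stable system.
Denominator: p^3 - 3.9*p^2 + 8.04*p - 8.056 = (p - 1.9)(p^2 - 2*p + 4.24). Poles: 1 + 1.8j, 1 - 1.8j, 1.9. All Re(p)<0: No (unstable)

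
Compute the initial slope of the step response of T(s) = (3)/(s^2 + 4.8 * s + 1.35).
IVT: y'(0⁺) = lim_{s→∞} s²·Y(s) = lim_{s→∞} s·T(s).
deg(num) = 0, deg(den) = 2, relative degree = 2 ≥ 2, so s·T(s) → 0. Initial slope = 0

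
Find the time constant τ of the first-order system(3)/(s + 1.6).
First-order system: τ = -1/pole. Pole = -1.6. τ = -1/(-1.6) = 0.625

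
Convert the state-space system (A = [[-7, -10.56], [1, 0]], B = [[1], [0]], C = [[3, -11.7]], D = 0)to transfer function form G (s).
G(s) = C(sI - A)⁻¹B + D.
Characteristic polynomial det(sI - A) = s^2 + 7*s + 10.56.
Numerator from C·adj(sI-A)·B + D·det(sI-A) = 3*s - 11.7.
G(s) = (3*s - 11.7)/(s^2 + 7*s + 10.56)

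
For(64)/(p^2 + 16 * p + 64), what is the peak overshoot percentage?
Standard form: ωn²/(p²+2ζωn·p+ωn²) → ωn = 8, ζ = 1.
ζ ≥ 1, so the response is non-oscillatory: peak overshoot = 0%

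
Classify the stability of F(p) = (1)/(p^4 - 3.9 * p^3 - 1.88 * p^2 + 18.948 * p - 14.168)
Denominator: p^4 - 3.9*p^3 - 1.88*p^2 + 18.948*p - 14.168 = (p - 2.3)(p - 1)(p + 2.2)(p - 2.8). Poles: -2.2, 1, 2.3, 2.8. Unstable (3 pole(s) in RHP)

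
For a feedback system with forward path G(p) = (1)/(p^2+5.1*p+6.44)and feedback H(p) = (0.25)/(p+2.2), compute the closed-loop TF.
Closed-loop T = G/(1+GH).
Numerator: G_num * H_den = p + 2.2.
Denominator: G_den * H_den + G_num * H_num = (p^3 + 7.3*p^2 + 17.66*p + 14.168) + (0.25) = p^3 + 7.3*p^2 + 17.66*p + 14.418.
T(p) = (p + 2.2)/(p^3 + 7.3*p^2 + 17.66*p + 14.418)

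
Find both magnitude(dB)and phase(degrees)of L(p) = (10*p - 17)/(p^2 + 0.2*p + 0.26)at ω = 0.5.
Substitute p = j*0.5: L(j0.5) = 32.6733 + 173.267j.
|L| = 20*log₁₀(sqrt(Re²+Im²)) = 44.93 dB.
∠L = atan2(Im, Re) = 79.32°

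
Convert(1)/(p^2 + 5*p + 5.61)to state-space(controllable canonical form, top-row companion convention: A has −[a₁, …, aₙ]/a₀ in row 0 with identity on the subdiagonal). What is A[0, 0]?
Reachable canonical form for den = p^2 + 5*p + 5.61: top row of A = -[a₁,a₂,...,aₙ]/a₀, ones on the subdiagonal, zeros elsewhere.
A = [[-5, -5.61], [1, 0]].
A[0,0] = -5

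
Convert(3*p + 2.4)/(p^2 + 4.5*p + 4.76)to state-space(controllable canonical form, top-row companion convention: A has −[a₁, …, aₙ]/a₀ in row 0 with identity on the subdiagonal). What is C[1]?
Reachable canonical form: C = numerator coefficients (right-aligned, zero-padded to length n).
num = 3*p + 2.4, C = [[3, 2.4]].
C[1] = 2.4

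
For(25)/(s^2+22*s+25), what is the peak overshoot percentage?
Standard form: ωn²/(s²+2ζωn·s+ωn²) → ωn = 5, ζ = 2.2.
ζ ≥ 1, so the response is non-oscillatory: peak overshoot = 0%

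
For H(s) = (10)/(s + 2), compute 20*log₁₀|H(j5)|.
Substitute s = j*5: H(j5) = 0.689655 - 1.72414j.
|H(j5)| = sqrt(Re² + Im²) = 1.857.
20*log₁₀(1.857) = 5.38 dB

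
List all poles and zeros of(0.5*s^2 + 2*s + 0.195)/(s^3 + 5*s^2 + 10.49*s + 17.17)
Set denominator = 0: s^3 + 5*s^2 + 10.49*s + 17.17 = (s + 3.4)(s^2 + 1.6*s + 5.05) = 0 → Poles: -0.8 + 2.1j, -0.8 - 2.1j, -3.4
Set numerator = 0: 0.5*s^2 + 2*s + 0.195 = 0.5*(s + 3.9)(s + 0.1) = 0 → Zeros: -0.1, -3.9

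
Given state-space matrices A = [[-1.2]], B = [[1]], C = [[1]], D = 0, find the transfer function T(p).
T(p) = C(pI - A)⁻¹B + D.
Characteristic polynomial det(pI - A) = p + 1.2.
Numerator from C·adj(pI-A)·B + D·det(pI-A) = 1.
T(p) = (1)/(p + 1.2)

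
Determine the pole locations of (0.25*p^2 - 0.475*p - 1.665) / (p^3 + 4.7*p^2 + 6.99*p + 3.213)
Set denominator = 0: p^3 + 4.7*p^2 + 6.99*p + 3.213 = (p + 2.1)(p + 0.9)(p + 1.7) = 0 → Poles: -0.9, -1.7, -2.1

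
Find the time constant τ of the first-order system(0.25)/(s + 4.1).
First-order system: τ = -1/pole. Pole = -4.1. τ = -1/(-4.1) = 0.2439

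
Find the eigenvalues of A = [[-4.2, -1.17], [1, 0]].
Eigenvalues solve det(λI - A) = 0.
Characteristic polynomial: λ^2 + 4.2*λ + 1.17 = 0.
Factor: (λ + 0.3)(λ + 3.9) = 0.
Roots: -0.3, -3.9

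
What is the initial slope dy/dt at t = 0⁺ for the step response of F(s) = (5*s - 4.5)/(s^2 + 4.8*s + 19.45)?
IVT: y'(0⁺) = lim_{s→∞} s²·Y(s) = lim_{s→∞} s·F(s).
deg(num) = 1, deg(den) = 2, relative degree = 1, so s·F(s) → (leading num)/(leading den) = 5/1 = 5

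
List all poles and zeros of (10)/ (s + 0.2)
Set denominator = 0: s + 0.2 = 0 → Poles: -0.2
Numerator is a nonzero constant (10) → Zeros: none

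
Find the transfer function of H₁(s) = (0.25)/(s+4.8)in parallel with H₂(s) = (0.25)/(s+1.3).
Parallel: H = H₁ + H₂ = (n₁·d₂ + n₂·d₁)/(d₁·d₂).
n₁·d₂ = 0.25*s + 0.325. n₂·d₁ = 0.25*s + 1.2. Sum = 0.5*s + 1.525. d₁·d₂ = s^2 + 6.1*s + 6.24.
H(s) = (0.5*s + 1.525)/(s^2 + 6.1*s + 6.24)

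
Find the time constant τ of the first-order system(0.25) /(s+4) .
First-order system: τ = -1/pole. Pole = -4. τ = -1/(-4) = 0.25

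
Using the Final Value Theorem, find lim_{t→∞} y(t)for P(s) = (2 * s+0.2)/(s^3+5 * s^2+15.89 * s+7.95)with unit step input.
FVT: lim_{t→∞} y(t) = lim_{s→0} s*Y(s) where Y(s) = P(s)/s.
= lim_{s→0} P(s) = P(0) = num(0)/den(0) = 0.2/7.95 = 0.02516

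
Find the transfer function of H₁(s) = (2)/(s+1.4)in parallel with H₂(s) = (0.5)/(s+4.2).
Parallel: H = H₁ + H₂ = (n₁·d₂ + n₂·d₁)/(d₁·d₂).
n₁·d₂ = 2*s + 8.4. n₂·d₁ = 0.5*s + 0.7. Sum = 2.5*s + 9.1. d₁·d₂ = s^2 + 5.6*s + 5.88.
H(s) = (2.5*s + 9.1)/(s^2 + 5.6*s + 5.88)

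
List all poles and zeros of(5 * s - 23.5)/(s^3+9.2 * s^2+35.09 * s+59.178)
Set denominator = 0: s^3 + 9.2*s^2 + 35.09*s + 59.178 = (s + 4.2)(s^2 + 5*s + 14.09) = 0 → Poles: -2.5 + 2.8j, -2.5 - 2.8j, -4.2
Set numerator = 0: 5*s - 23.5 = 0 → Zeros: 4.7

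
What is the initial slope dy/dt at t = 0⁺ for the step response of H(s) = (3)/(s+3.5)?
IVT: y'(0⁺) = lim_{s→∞} s²·Y(s) = lim_{s→∞} s·H(s).
deg(num) = 0, deg(den) = 1, relative degree = 1, so s·H(s) → (leading num)/(leading den) = 3/1 = 3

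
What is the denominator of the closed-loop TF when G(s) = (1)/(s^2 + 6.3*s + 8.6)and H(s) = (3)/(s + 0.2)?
Characteristic poly = G_den * H_den + G_num * H_num = (s^3 + 6.5*s^2 + 9.86*s + 1.72) + (3) = s^3 + 6.5*s^2 + 9.86*s + 4.72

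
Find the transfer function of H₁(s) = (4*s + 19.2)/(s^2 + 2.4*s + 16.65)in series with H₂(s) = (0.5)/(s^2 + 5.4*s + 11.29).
Series: H = H₁ · H₂ = (n₁·n₂)/(d₁·d₂).
Num: n₁·n₂ = 2*s + 9.6. Den: d₁·d₂ = s^4 + 7.8*s^3 + 40.9*s^2 + 117.006*s + 187.9785.
H(s) = (2*s + 9.6)/(s^4 + 7.8*s^3 + 40.9*s^2 + 117.006*s + 187.9785)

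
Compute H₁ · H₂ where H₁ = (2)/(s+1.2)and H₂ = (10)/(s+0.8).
Series: H = H₁ · H₂ = (n₁·n₂)/(d₁·d₂).
Num: n₁·n₂ = 20. Den: d₁·d₂ = s^2 + 2*s + 0.96.
H(s) = (20)/(s^2 + 2*s + 0.96)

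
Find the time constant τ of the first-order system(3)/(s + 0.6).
First-order system: τ = -1/pole. Pole = -0.6. τ = -1/(-0.6) = 1.667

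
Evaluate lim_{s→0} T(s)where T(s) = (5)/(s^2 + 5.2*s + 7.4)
DC gain = T(0) = num(0)/den(0) = 5/7.4 = 0.6757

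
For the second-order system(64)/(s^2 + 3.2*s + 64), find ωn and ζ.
Standard form: ωn²/(s²+2ζωn·s+ωn²).
const=64=ωn² → ωn=8, s coeff=3.2=2ζωn → ζ=0.2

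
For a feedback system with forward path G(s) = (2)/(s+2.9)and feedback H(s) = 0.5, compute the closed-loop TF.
Closed-loop T = G/(1+GH).
Numerator: G_num * H_den = 2.
Denominator: G_den * H_den + G_num * H_num = (s + 2.9) + (1) = s + 3.9.
T(s) = (2)/(s + 3.9)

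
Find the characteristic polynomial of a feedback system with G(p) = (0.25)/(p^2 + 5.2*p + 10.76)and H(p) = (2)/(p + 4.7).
Characteristic poly = G_den * H_den + G_num * H_num = (p^3 + 9.9*p^2 + 35.2*p + 50.572) + (0.5) = p^3 + 9.9*p^2 + 35.2*p + 51.072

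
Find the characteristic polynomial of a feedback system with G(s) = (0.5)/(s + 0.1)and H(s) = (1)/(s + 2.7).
Characteristic poly = G_den * H_den + G_num * H_num = (s^2 + 2.8*s + 0.27) + (0.5) = s^2 + 2.8*s + 0.77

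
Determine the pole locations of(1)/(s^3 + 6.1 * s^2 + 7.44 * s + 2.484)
Set denominator = 0: s^3 + 6.1*s^2 + 7.44*s + 2.484 = (s + 4.6)(s + 0.6)(s + 0.9) = 0 → Poles: -0.6, -0.9, -4.6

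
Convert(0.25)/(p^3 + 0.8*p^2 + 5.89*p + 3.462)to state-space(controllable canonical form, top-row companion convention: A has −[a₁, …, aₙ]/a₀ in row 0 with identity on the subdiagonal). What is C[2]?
Reachable canonical form: C = numerator coefficients (right-aligned, zero-padded to length n).
num = 0.25, C = [[0, 0, 0.25]].
C[2] = 0.25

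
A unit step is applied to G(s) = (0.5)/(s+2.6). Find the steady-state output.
FVT: lim_{t→∞} y(t) = lim_{s→0} s*Y(s) where Y(s) = G(s)/s.
= lim_{s→0} G(s) = G(0) = num(0)/den(0) = 0.5/2.6 = 0.1923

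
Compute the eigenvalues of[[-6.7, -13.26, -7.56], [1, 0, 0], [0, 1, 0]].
Eigenvalues solve det(λI - A) = 0.
Characteristic polynomial: λ^3 + 6.7*λ^2 + 13.26*λ + 7.56 = 0.
Factor: (λ + 3.6)(λ + 1)(λ + 2.1) = 0.
Roots: -1, -2.1, -3.6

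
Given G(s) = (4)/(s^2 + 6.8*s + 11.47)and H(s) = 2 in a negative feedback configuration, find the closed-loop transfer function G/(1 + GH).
Closed-loop T = G/(1+GH).
Numerator: G_num * H_den = 4.
Denominator: G_den * H_den + G_num * H_num = (s^2 + 6.8*s + 11.47) + (8) = s^2 + 6.8*s + 19.47.
T(s) = (4)/(s^2 + 6.8*s + 19.47)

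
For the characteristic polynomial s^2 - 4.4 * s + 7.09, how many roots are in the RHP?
Poles: 2.2 + 1.5j, 2.2 - 1.5j. RHP poles (Re>0): 2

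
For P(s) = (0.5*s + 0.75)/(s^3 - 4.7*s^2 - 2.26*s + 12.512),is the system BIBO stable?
Denominator: s^3 - 4.7*s^2 - 2.26*s + 12.512 = (s - 1.7)(s + 1.6)(s - 4.6). Poles: -1.6, 1.7, 4.6. All Re(p)<0: No (unstable)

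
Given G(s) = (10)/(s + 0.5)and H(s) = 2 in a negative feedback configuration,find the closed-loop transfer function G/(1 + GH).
Closed-loop T = G/(1+GH).
Numerator: G_num * H_den = 10.
Denominator: G_den * H_den + G_num * H_num = (s + 0.5) + (20) = s + 20.5.
T(s) = (10)/(s + 20.5)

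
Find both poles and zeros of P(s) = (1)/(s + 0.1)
Set denominator = 0: s + 0.1 = 0 → Poles: -0.1
Numerator is a nonzero constant (1) → Zeros: none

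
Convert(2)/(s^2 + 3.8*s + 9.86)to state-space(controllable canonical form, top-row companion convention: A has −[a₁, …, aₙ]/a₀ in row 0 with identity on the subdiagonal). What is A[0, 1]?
Reachable canonical form for den = s^2 + 3.8*s + 9.86: top row of A = -[a₁,a₂,...,aₙ]/a₀, ones on the subdiagonal, zeros elsewhere.
A = [[-3.8, -9.86], [1, 0]].
A[0,1] = -9.86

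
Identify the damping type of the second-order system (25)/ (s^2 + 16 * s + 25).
Standard form: ωn²/(s²+2ζωn·s+ωn²) gives ωn=5, ζ=1.6.
Overdamped (ζ = 1.6 > 1)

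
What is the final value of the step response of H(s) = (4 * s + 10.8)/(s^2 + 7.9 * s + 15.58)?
FVT: lim_{t→∞} y(t) = lim_{s→0} s*Y(s) where Y(s) = H(s)/s.
= lim_{s→0} H(s) = H(0) = num(0)/den(0) = 10.8/15.58 = 0.6932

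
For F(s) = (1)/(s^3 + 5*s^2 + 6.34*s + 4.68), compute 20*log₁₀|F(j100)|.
Substitute s = j*100: F(j100) = -4.99338e-08 + 9.98136e-07j.
|F(j100)| = sqrt(Re² + Im²) = 9.994e-07.
20*log₁₀(9.994e-07) = -120.01 dB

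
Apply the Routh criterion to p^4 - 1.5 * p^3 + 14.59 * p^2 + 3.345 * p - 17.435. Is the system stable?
Routh array:
p^4: [1, 14.59, -17.435]; p^3: [-1.5, 3.345]; p^2: [16.82, -17.435]; p^1: [1.79015]; p^0: [-17.435]
First column: [1, -1.5, 16.82, 1.79015, -17.435]. Sign changes = 3.
No, unstable (3 RHP root(s))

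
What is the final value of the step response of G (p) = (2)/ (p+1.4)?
FVT: lim_{t→∞} y(t) = lim_{p→0} p*Y(p) where Y(p) = G(p)/p.
= lim_{p→0} G(p) = G(0) = num(0)/den(0) = 2/1.4 = 1.429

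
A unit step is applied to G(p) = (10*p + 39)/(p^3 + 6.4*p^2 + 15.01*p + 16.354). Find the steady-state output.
FVT: lim_{t→∞} y(t) = lim_{p→0} p*Y(p) where Y(p) = G(p)/p.
= lim_{p→0} G(p) = G(0) = num(0)/den(0) = 39/16.354 = 2.385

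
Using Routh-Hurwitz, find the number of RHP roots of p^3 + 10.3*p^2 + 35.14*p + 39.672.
Routh array:
p^3: [1, 35.14]; p^2: [10.3, 39.672]; p^1: [31.2883]; p^0: [39.672]
First column: [1, 10.3, 31.2883, 39.672]. Sign changes = RHP roots = 0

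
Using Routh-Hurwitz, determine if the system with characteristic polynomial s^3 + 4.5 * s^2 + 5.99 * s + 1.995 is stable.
Routh array:
s^3: [1, 5.99]; s^2: [4.5, 1.995]; s^1: [5.54667]; s^0: [1.995]
First column: [1, 4.5, 5.54667, 1.995]. Sign changes = 0.
Yes, stable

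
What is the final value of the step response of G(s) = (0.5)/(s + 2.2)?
FVT: lim_{t→∞} y(t) = lim_{s→0} s*Y(s) where Y(s) = G(s)/s.
= lim_{s→0} G(s) = G(0) = num(0)/den(0) = 0.5/2.2 = 0.2273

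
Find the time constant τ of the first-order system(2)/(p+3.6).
First-order system: τ = -1/pole. Pole = -3.6. τ = -1/(-3.6) = 0.2778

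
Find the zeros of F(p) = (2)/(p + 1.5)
Numerator is a nonzero constant (2) → Zeros: none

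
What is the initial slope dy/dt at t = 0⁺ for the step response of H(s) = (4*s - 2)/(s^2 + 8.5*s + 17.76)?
IVT: y'(0⁺) = lim_{s→∞} s²·Y(s) = lim_{s→∞} s·H(s).
deg(num) = 1, deg(den) = 2, relative degree = 1, so s·H(s) → (leading num)/(leading den) = 4/1 = 4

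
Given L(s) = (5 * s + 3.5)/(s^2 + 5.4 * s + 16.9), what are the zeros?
Set numerator = 0: 5*s + 3.5 = 0 → Zeros: -0.7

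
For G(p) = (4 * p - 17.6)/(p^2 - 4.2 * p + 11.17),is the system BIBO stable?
Denominator: p^2 - 4.2*p + 11.17. Poles: 2.1 + 2.6j, 2.1 - 2.6j. All Re(p)<0: No (unstable)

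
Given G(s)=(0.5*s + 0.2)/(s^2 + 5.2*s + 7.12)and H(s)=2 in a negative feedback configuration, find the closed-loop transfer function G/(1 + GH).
Closed-loop T = G/(1+GH).
Numerator: G_num * H_den = 0.5*s + 0.2.
Denominator: G_den * H_den + G_num * H_num = (s^2 + 5.2*s + 7.12) + (s + 0.4) = s^2 + 6.2*s + 7.52.
T(s) = (0.5*s + 0.2)/(s^2 + 6.2*s + 7.52)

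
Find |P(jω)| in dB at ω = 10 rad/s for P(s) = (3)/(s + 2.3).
Substitute s = j*10: P(j10) = 0.0655333 - 0.284927j.
|P(j10)| = sqrt(Re² + Im²) = 0.2924.
20*log₁₀(0.2924) = -10.68 dB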